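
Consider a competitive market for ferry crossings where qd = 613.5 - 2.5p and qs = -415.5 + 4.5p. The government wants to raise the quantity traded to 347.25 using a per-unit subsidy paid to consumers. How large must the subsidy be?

Required subsidy s = 63 per unit

At q = 347.25, invert demand for the buyer price: pb = (613.5 − 347.25)/2.5 = 106.5; invert supply for the seller price: ps = (347.25 − (-415.5))/4.5 = 169.5.
The subsidy must fill the gap: s = ps − pb = 169.5 − 106.5 = 63.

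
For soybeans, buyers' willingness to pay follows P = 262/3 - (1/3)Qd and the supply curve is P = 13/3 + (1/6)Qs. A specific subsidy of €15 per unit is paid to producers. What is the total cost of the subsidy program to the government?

Pre-subsidy: 262/3 - (1/3)Q = 13/3 + (1/6)Q gives Q* = 166 and P* = 32.
With the subsidy, sellers receive Ps = Pb + 15 for each unit, where Pb is the price buyers pay.
On the curves, Pb = 262/3 - (1/3)Q and Ps = 13/3 + (1/6)Q; the wedge Ps − Pb = 15 gives 13/3 + (1/6)Q − (262/3 - (1/3)Q) = 15, so Q' = 196.
Then Pb = 262/3 − (1/3)·196 = 22 and Ps = 13/3 + (1/6)·196 = 37.
Government outlay = subsidy × quantity = 15 × 196 = 2940.

Government cost = €2940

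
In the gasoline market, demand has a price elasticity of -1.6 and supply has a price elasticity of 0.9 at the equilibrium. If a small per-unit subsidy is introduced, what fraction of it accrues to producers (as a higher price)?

Producer share = 0.64

For a small subsidy around the equilibrium, the benefit split depends on the relative slopes, which at a point are proportional to the elasticities.
Buyer share = εs/(εs + |εd|) = 0.9/(0.9 + 1.6) = 0.36; seller share = |εd|/(εs + |εd|) = 0.64.
So producers capture 0.64 of the subsidy.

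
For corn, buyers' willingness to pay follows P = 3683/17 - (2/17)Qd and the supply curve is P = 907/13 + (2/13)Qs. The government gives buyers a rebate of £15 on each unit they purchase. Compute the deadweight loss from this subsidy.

Pre-subsidy: 3683/17 - (2/17)Q = 907/13 + (2/13)Q gives Q* = 541 and P* = 153.
With the rebate, buyers effectively pay Pb = Ps − 15, where Ps is the price sellers receive.
On the curves, Pb = 3683/17 - (2/17)Q and Ps = 907/13 + (2/13)Q; the wedge Ps − Pb = 15 gives 907/13 + (2/13)Q − (3683/17 - (2/17)Q) = 15, so Q' = 596.25.
Then Pb = 3683/17 − (2/17)·596.25 = 146.5 and Ps = 907/13 + (2/13)·596.25 = 161.5.
The subsidy expands output by 596.25 − 541 = 55.25 past the efficient level; on those units the gap between marginal cost and willingness to pay runs from 0 up to 15.
DWL = ½ × 15 × 55.25 = 414.375.

Deadweight loss = £414.375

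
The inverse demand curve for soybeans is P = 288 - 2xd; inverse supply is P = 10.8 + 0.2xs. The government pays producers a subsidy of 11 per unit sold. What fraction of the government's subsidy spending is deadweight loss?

Pre-subsidy: 288 - 2x = 10.8 + 0.2x gives x* = 126 and P* = 36.
With the subsidy, sellers receive Ps = Pb + 11 for each unit, where Pb is the price buyers pay.
On the curves, Pb = 288 - 2x and Ps = 10.8 + 0.2x; the wedge Ps − Pb = 11 gives 10.8 + 0.2x − (288 - 2x) = 11, so x' = 131.
Then Pb = 288 − 2·131 = 26 and Ps = 10.8 + 0.2·131 = 37.
ΔCS = ½(126 + 131)(36 − 26) = 1285; ΔPS = ½(126 + 131)(37 − 36) = 128.5.
Government spending = 11 × 131 = 1441.
DWL = ½ × 11 × (131 − 126) = 27.5; fraction = 27.5 / 1441 = 5/262.

DWL / government spending = 5/262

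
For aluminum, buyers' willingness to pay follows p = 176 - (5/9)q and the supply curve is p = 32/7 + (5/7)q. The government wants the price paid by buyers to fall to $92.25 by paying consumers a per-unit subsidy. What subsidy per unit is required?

At a buyer price of 92.25, quantity demanded is 316.8 − 1.8·92.25 = 150.75.
Sellers supply 150.75 only when they receive ps = 32/7 + (5/7)·150.75 = 112.25.
s = ps − pb = 112.25 − 92.25 = 20.

Required subsidy s = $20 per unit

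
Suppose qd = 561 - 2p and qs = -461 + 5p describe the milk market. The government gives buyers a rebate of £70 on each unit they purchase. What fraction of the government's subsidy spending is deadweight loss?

Pre-subsidy: 561 - 2p = -461 + 5p gives p* = 146, q* = 269.
With the rebate, buyers effectively pay pb = ps − 70, where ps is the price sellers receive.
Demand in terms of ps becomes qd = 561 − 2(ps − 70) = 701 - 2ps. Setting this equal to supply: 701 - 2ps = -461 + 5ps, so ps = 166.
Buyers pay pb = 166 − 70 = 96; q' = -461 + 5·166 = 369.
ΔCS = ½(269 + 369)(146 − 96) = 15950; ΔPS = ½(269 + 369)(166 − 146) = 6380.
Government spending = 70 × 369 = 25830.
DWL = ½ × 70 × (369 − 269) = 3500; fraction = 3500 / 25830 = 50/369.

DWL / government spending = 50/369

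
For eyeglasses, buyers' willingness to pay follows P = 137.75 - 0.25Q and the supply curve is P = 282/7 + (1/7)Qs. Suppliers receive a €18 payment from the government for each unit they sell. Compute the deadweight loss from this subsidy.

Pre-subsidy: 137.75 - 0.25Q = 282/7 + (1/7)Q gives Q* = 2729/11 and P* = 833/11.
With the subsidy, sellers receive Ps = Pb + 18 for each unit, where Pb is the price buyers pay.
On the curves, Pb = 137.75 - 0.25Q and Ps = 282/7 + (1/7)Q; the wedge Ps − Pb = 18 gives 282/7 + (1/7)Q − (137.75 - 0.25Q) = 18, so Q' = 3233/11.
Then Pb = 137.75 − 0.25·(3233/11) = 707/11 and Ps = 282/7 + (1/7)·(3233/11) = 905/11.
The subsidy expands output by 3233/11 − 2729/11 = 504/11 past the efficient level; on those units the gap between marginal cost and willingness to pay runs from 0 up to 18.
DWL = ½ × 18 × 504/11 = 4536/11.

Deadweight loss = 4536/11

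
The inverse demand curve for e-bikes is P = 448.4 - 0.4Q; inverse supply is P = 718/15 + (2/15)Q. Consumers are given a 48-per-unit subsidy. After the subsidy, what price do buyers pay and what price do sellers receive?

Pre-subsidy: 448.4 - 0.4Q = 718/15 + (2/15)Q gives Q* = 751 and P* = 148.
With the rebate, buyers effectively pay Pb = Ps − 48, where Ps is the price sellers receive.
On the curves, Pb = 448.4 - 0.4Q and Ps = 718/15 + (2/15)Q; the wedge Ps − Pb = 48 gives 718/15 + (2/15)Q − (448.4 - 0.4Q) = 48, so Q' = 841.
Then Pb = 448.4 − 0.4·841 = 112 and Ps = 718/15 + (2/15)·841 = 160.

Buyers pay 112; sellers receive 160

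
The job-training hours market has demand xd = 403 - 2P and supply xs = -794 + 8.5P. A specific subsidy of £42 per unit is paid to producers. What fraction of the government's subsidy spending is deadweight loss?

Pre-subsidy: 403 - 2P = -794 + 8.5P gives P* = 114, x* = 175.
With the subsidy, sellers receive Ps = Pb + 42 for each unit, where Pb is the price buyers pay.
Supply in terms of Pb becomes xs = -794 + 8.5(Pb + 42) = -437 + 8.5Pb. Setting this equal to demand: 403 - 2Pb = -437 + 8.5Pb, so Pb = 80.
Sellers receive Ps = 80 + 42 = 122; x' = 403 − 2·80 = 243.
ΔCS = ½(175 + 243)(114 − 80) = 7106; ΔPS = ½(175 + 243)(122 − 114) = 1672.
Government spending = 42 × 243 = 10206.
DWL = ½ × 42 × (243 − 175) = 1428; fraction = 1428 / 10206 = 34/243.

DWL / government spending = 34/243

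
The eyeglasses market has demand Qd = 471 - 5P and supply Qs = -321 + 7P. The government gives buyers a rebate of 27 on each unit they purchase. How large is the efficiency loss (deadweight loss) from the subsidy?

Pre-subsidy: 471 - 5P = -321 + 7P gives P* = 66, Q* = 141.
With the rebate, buyers effectively pay Pb = Ps − 27, where Ps is the price sellers receive.
Demand in terms of Ps becomes Qd = 471 − 5(Ps − 27) = 606 - 5Ps. Setting this equal to supply: 606 - 5Ps = -321 + 7Ps, so Ps = 77.25.
Buyers pay Pb = 77.25 − 27 = 50.25; Q' = -321 + 7·77.25 = 219.75.
The subsidy expands output by 219.75 − 141 = 78.75 past the efficient level; on those units the gap between marginal cost and willingness to pay runs from 0 up to 27.
DWL = ½ × 27 × 78.75 = 1063.125.

Deadweight loss = 1063.125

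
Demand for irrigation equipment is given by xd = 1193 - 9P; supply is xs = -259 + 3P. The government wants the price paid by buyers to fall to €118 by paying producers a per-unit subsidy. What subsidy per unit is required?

Required subsidy s = €12 per unit

At a buyer price of 118, quantity demanded is 1193 − 9·118 = 131.
Sellers supply 131 only when they receive Ps with -259 + 3·Ps = 131, i.e. Ps = 130.
s = Ps − Pb = 130 − 118 = 12.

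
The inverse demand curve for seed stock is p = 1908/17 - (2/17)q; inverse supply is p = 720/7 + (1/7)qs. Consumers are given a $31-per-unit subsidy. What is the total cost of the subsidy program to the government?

Government cost = $4805

Pre-subsidy: 1908/17 - (2/17)q = 720/7 + (1/7)q gives q* = 36 and p* = 108.
With the rebate, buyers effectively pay pb = ps − 31, where ps is the price sellers receive.
On the curves, pb = 1908/17 - (2/17)q and ps = 720/7 + (1/7)q; the wedge ps − pb = 31 gives 720/7 + (1/7)q − (1908/17 - (2/17)q) = 31, so q' = 155.
Then pb = 1908/17 − (2/17)·155 = 94 and ps = 720/7 + (1/7)·155 = 125.
Government outlay = subsidy × quantity = 31 × 155 = 4805.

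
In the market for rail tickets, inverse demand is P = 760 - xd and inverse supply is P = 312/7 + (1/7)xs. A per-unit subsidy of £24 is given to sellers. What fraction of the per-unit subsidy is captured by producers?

Producer share = 0.125

Pre-subsidy: 760 - x = 312/7 + (1/7)x gives x* = 626 and P* = 134.
With the subsidy, sellers receive Ps = Pb + 24 for each unit, where Pb is the price buyers pay.
On the curves, Pb = 760 - x and Ps = 312/7 + (1/7)x; the wedge Ps − Pb = 24 gives 312/7 + (1/7)x − (760 - x) = 24, so x' = 647.
Then Pb = 760 − 1·647 = 113 and Ps = 312/7 + (1/7)·647 = 137.
Buyers' price falls by P* − Pb = 134 − 113 = 21; sellers' price rises by Ps − P* = 137 − 134 = 3.
So producers capture 3/24 = 0.125 of each unit of subsidy.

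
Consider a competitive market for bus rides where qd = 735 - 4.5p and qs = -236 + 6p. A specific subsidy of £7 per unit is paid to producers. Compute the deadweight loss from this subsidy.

Pre-subsidy: 735 - 4.5p = -236 + 6p gives p* = 1942/21, q* = 2232/7.
With the subsidy, sellers receive ps = pb + 7 for each unit, where pb is the price buyers pay.
Supply in terms of pb becomes qs = -236 + 6(pb + 7) = -194 + 6pb. Setting this equal to demand: 735 - 4.5pb = -194 + 6pb, so pb = 1858/21.
Sellers receive ps = 1858/21 + 7 = 2005/21; q' = 735 − 4.5·(1858/21) = 2358/7.
The subsidy expands output by 2358/7 − 2232/7 = 18 past the efficient level; on those units the gap between marginal cost and willingness to pay runs from 0 up to 7.
DWL = ½ × 7 × 18 = 63.

Deadweight loss = £63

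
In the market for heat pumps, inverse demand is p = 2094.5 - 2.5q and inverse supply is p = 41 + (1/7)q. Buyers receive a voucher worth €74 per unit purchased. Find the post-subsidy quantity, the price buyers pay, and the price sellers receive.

q' = 805; buyers pay €82; sellers receive €156

Pre-subsidy: 2094.5 - 2.5q = 41 + (1/7)q gives q* = 777 and p* = 152.
With the rebate, buyers effectively pay pb = ps − 74, where ps is the price sellers receive.
On the curves, pb = 2094.5 - 2.5q and ps = 41 + (1/7)q; the wedge ps − pb = 74 gives 41 + (1/7)q − (2094.5 - 2.5q) = 74, so q' = 805.
Then pb = 2094.5 − 2.5·805 = 82 and ps = 41 + (1/7)·805 = 156.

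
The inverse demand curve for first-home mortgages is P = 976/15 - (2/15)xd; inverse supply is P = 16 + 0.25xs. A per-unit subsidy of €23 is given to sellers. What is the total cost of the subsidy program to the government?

Pre-subsidy: 976/15 - (2/15)x = 16 + 0.25x gives x* = 128 and P* = 48.
With the subsidy, sellers receive Ps = Pb + 23 for each unit, where Pb is the price buyers pay.
On the curves, Pb = 976/15 - (2/15)x and Ps = 16 + 0.25x; the wedge Ps − Pb = 23 gives 16 + 0.25x − (976/15 - (2/15)x) = 23, so x' = 188.
Then Pb = 976/15 − (2/15)·188 = 40 and Ps = 16 + 0.25·188 = 63.
Government outlay = subsidy × quantity = 23 × 188 = 4324.

Government cost = €4324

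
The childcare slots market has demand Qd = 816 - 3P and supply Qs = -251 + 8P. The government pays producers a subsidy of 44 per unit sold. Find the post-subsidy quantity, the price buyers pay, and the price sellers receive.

Q' = 621; buyers pay 65; sellers receive 109

Pre-subsidy: 816 - 3P = -251 + 8P gives P* = 97, Q* = 525.
With the subsidy, sellers receive Ps = Pb + 44 for each unit, where Pb is the price buyers pay.
Supply in terms of Pb becomes Qs = -251 + 8(Pb + 44) = 101 + 8Pb. Setting this equal to demand: 816 - 3Pb = 101 + 8Pb, so Pb = 65.
Sellers receive Ps = 65 + 44 = 109; Q' = 816 − 3·65 = 621.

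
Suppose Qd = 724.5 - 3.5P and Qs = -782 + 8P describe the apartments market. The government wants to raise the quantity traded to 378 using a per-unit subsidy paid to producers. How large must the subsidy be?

At Q = 378, invert demand for the buyer price: Pb = (724.5 − 378)/3.5 = 99; invert supply for the seller price: Ps = (378 − (-782))/8 = 145.
The subsidy must fill the gap: s = Ps − Pb = 145 − 99 = 46.

Required subsidy s = 46 per unit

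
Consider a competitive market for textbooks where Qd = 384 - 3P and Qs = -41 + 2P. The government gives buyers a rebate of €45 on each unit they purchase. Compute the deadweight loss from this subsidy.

Deadweight loss = €1215

Pre-subsidy: 384 - 3P = -41 + 2P gives P* = 85, Q* = 129.
With the rebate, buyers effectively pay Pb = Ps − 45, where Ps is the price sellers receive.
Demand in terms of Ps becomes Qd = 384 − 3(Ps − 45) = 519 - 3Ps. Setting this equal to supply: 519 - 3Ps = -41 + 2Ps, so Ps = 112.
Buyers pay Pb = 112 − 45 = 67; Q' = -41 + 2·112 = 183.
The subsidy expands output by 183 − 129 = 54 past the efficient level; on those units the gap between marginal cost and willingness to pay runs from 0 up to 45.
DWL = ½ × 45 × 54 = 1215.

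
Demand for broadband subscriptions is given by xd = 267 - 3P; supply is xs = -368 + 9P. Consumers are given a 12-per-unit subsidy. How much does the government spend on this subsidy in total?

Government cost = 1623

Pre-subsidy: 267 - 3P = -368 + 9P gives P* = 635/12, x* = 108.25.
With the rebate, buyers effectively pay Pb = Ps − 12, where Ps is the price sellers receive.
Demand in terms of Ps becomes xd = 267 − 3(Ps − 12) = 303 - 3Ps. Setting this equal to supply: 303 - 3Ps = -368 + 9Ps, so Ps = 671/12.
Buyers pay Pb = 671/12 − 12 = 527/12; x' = -368 + 9·(671/12) = 135.25.
Government outlay = subsidy × quantity = 12 × 135.25 = 1623.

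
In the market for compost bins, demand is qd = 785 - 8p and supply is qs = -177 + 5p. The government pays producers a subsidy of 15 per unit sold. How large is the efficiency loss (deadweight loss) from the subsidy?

Deadweight loss = 4500/13

Pre-subsidy: 785 - 8p = -177 + 5p gives p* = 74, q* = 193.
With the subsidy, sellers receive ps = pb + 15 for each unit, where pb is the price buyers pay.
Supply in terms of pb becomes qs = -177 + 5(pb + 15) = -102 + 5pb. Setting this equal to demand: 785 - 8pb = -102 + 5pb, so pb = 887/13.
Sellers receive ps = 887/13 + 15 = 1082/13; q' = 785 − 8·(887/13) = 3109/13.
The subsidy expands output by 3109/13 − 193 = 600/13 past the efficient level; on those units the gap between marginal cost and willingness to pay runs from 0 up to 15.
DWL = ½ × 15 × 600/13 = 4500/13.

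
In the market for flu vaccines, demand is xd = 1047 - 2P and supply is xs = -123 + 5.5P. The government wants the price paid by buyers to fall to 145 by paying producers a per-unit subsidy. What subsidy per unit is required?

Required subsidy s = 15 per unit

At a buyer price of 145, quantity demanded is 1047 − 2·145 = 757.
Sellers supply 757 only when they receive Ps with -123 + 5.5·Ps = 757, i.e. Ps = 160.
s = Ps − Pb = 160 − 145 = 15.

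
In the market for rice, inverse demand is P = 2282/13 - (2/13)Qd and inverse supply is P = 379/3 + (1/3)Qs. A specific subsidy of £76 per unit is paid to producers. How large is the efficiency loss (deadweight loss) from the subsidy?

Pre-subsidy: 2282/13 - (2/13)Q = 379/3 + (1/3)Q gives Q* = 101 and P* = 160.
With the subsidy, sellers receive Ps = Pb + 76 for each unit, where Pb is the price buyers pay.
On the curves, Pb = 2282/13 - (2/13)Q and Ps = 379/3 + (1/3)Q; the wedge Ps − Pb = 76 gives 379/3 + (1/3)Q − (2282/13 - (2/13)Q) = 76, so Q' = 257.
Then Pb = 2282/13 − (2/13)·257 = 136 and Ps = 379/3 + (1/3)·257 = 212.
The subsidy expands output by 257 − 101 = 156 past the efficient level; on those units the gap between marginal cost and willingness to pay runs from 0 up to 76.
DWL = ½ × 76 × 156 = 5928.

Deadweight loss = £5928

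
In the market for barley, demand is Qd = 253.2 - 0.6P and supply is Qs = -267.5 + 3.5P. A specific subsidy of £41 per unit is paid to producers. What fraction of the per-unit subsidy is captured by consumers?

Consumer share = 35/41

Pre-subsidy: 253.2 - 0.6P = -267.5 + 3.5P gives P* = 127, Q* = 177.
With the subsidy, sellers receive Ps = Pb + 41 for each unit, where Pb is the price buyers pay.
Supply in terms of Pb becomes Qs = -267.5 + 3.5(Pb + 41) = -124 + 3.5Pb. Setting this equal to demand: 253.2 - 0.6Pb = -124 + 3.5Pb, so Pb = 92.
Sellers receive Ps = 92 + 41 = 133; Q' = 253.2 − 0.6·92 = 198.
Buyers' price falls by P* − Pb = 127 − 92 = 35; sellers' price rises by Ps − P* = 133 − 127 = 6.
So consumers capture 35/41 = 35/41 of each unit of subsidy.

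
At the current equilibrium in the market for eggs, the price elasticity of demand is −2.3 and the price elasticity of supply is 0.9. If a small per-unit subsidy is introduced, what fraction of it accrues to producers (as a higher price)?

For a small subsidy around the equilibrium, the benefit split depends on the relative slopes, which at a point are proportional to the elasticities.
Buyer share = εs/(εs + |εd|) = 0.9/(0.9 + 2.3) = 0.28125; seller share = |εd|/(εs + |εd|) = 0.71875.
So producers capture 0.71875 of the subsidy.

Producer share = 0.71875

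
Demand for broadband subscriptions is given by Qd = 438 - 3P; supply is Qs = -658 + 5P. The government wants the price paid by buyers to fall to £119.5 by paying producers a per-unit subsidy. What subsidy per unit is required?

Required subsidy s = £28 per unit

At a buyer price of 119.5, quantity demanded is 438 − 3·119.5 = 79.5.
Sellers supply 79.5 only when they receive Ps with -658 + 5·Ps = 79.5, i.e. Ps = 147.5.
s = Ps − Pb = 147.5 − 119.5 = 28.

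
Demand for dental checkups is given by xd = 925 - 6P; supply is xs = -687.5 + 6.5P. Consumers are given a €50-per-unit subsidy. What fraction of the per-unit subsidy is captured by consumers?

Pre-subsidy: 925 - 6P = -687.5 + 6.5P gives P* = 129, x* = 151.
With the rebate, buyers effectively pay Pb = Ps − 50, where Ps is the price sellers receive.
Demand in terms of Ps becomes xd = 925 − 6(Ps − 50) = 1225 - 6Ps. Setting this equal to supply: 1225 - 6Ps = -687.5 + 6.5Ps, so Ps = 153.
Buyers pay Pb = 153 − 50 = 103; x' = -687.5 + 6.5·153 = 307.
Buyers' price falls by P* − Pb = 129 − 103 = 26; sellers' price rises by Ps − P* = 153 − 129 = 24.
So consumers capture 26/50 = 0.52 of each unit of subsidy.

Consumer share = 0.52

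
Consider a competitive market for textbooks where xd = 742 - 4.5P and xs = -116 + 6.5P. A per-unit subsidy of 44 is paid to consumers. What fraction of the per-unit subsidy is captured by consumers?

Pre-subsidy: 742 - 4.5P = -116 + 6.5P gives P* = 78, x* = 391.
With the rebate, buyers effectively pay Pb = Ps − 44, where Ps is the price sellers receive.
Demand in terms of Ps becomes xd = 742 − 4.5(Ps − 44) = 940 - 4.5Ps. Setting this equal to supply: 940 - 4.5Ps = -116 + 6.5Ps, so Ps = 96.
Buyers pay Pb = 96 − 44 = 52; x' = -116 + 6.5·96 = 508.
Buyers' price falls by P* − Pb = 78 − 52 = 26; sellers' price rises by Ps − P* = 96 − 78 = 18.
So consumers capture 26/44 = 13/22 of each unit of subsidy.

Consumer share = 13/22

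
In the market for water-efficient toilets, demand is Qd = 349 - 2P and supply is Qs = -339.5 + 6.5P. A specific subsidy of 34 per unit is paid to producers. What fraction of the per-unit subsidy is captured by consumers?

Pre-subsidy: 349 - 2P = -339.5 + 6.5P gives P* = 81, Q* = 187.
With the subsidy, sellers receive Ps = Pb + 34 for each unit, where Pb is the price buyers pay.
Supply in terms of Pb becomes Qs = -339.5 + 6.5(Pb + 34) = -118.5 + 6.5Pb. Setting this equal to demand: 349 - 2Pb = -118.5 + 6.5Pb, so Pb = 55.
Sellers receive Ps = 55 + 34 = 89; Q' = 349 − 2·55 = 239.
Buyers' price falls by P* − Pb = 81 − 55 = 26; sellers' price rises by Ps − P* = 89 − 81 = 8.
So consumers capture 26/34 = 13/17 of each unit of subsidy.

Consumer share = 13/17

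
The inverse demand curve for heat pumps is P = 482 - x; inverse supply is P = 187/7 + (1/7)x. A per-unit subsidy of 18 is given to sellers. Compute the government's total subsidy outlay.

Government cost = 7454.25

Pre-subsidy: 482 - x = 187/7 + (1/7)x gives x* = 398.375 and P* = 83.625.
With the subsidy, sellers receive Ps = Pb + 18 for each unit, where Pb is the price buyers pay.
On the curves, Pb = 482 - x and Ps = 187/7 + (1/7)x; the wedge Ps − Pb = 18 gives 187/7 + (1/7)x − (482 - x) = 18, so x' = 414.125.
Then Pb = 482 − 1·414.125 = 67.875 and Ps = 187/7 + (1/7)·414.125 = 85.875.
Government outlay = subsidy × quantity = 18 × 414.125 = 7454.25.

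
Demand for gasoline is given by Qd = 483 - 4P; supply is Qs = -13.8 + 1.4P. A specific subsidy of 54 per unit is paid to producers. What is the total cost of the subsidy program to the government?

Government cost = 9234

Pre-subsidy: 483 - 4P = -13.8 + 1.4P gives P* = 92, Q* = 115.
With the subsidy, sellers receive Ps = Pb + 54 for each unit, where Pb is the price buyers pay.
Supply in terms of Pb becomes Qs = -13.8 + 1.4(Pb + 54) = 61.8 + 1.4Pb. Setting this equal to demand: 483 - 4Pb = 61.8 + 1.4Pb, so Pb = 78.
Sellers receive Ps = 78 + 54 = 132; Q' = 483 − 4·78 = 171.
Government outlay = subsidy × quantity = 54 × 171 = 9234.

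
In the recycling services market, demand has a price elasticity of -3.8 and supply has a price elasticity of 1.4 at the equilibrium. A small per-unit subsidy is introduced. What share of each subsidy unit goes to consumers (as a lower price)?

For a small subsidy around the equilibrium, the benefit split depends on the relative slopes, which at a point are proportional to the elasticities.
Buyer share = εs/(εs + |εd|) = 1.4/(1.4 + 3.8) = 7/26; seller share = |εd|/(εs + |εd|) = 19/26.

Consumer share = 7/26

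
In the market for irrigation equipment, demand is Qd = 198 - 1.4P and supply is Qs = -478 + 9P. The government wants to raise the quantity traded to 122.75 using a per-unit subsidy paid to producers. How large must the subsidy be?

Required subsidy s = 13 per unit

At Q = 122.75, invert demand for the buyer price: Pb = (198 − 122.75)/1.4 = 53.75; invert supply for the seller price: Ps = (122.75 − (-478))/9 = 66.75.
The subsidy must fill the gap: s = Ps − Pb = 66.75 − 53.75 = 13.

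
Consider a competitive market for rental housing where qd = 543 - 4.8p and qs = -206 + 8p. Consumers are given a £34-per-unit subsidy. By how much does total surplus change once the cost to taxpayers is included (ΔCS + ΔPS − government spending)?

Net change in total surplus = -£1734

Pre-subsidy: 543 - 4.8p = -206 + 8p gives p* = 58.515625, q* = 262.125.
With the rebate, buyers effectively pay pb = ps − 34, where ps is the price sellers receive.
Demand in terms of ps becomes qd = 543 − 4.8(ps − 34) = 706.2 - 4.8ps. Setting this equal to supply: 706.2 - 4.8ps = -206 + 8ps, so ps = 71.265625.
Buyers pay pb = 71.265625 − 34 = 37.265625; q' = -206 + 8·71.265625 = 364.125.
ΔCS = ½(262.125 + 364.125)(58.515625 − 37.265625) = 6653.90625; ΔPS = ½(262.125 + 364.125)(71.265625 − 58.515625) = 3992.34375.
Government spending = 34 × 364.125 = 12380.25.
Net change = 6653.90625 + 3992.34375 − 12380.25 = -1734. The loss equals the DWL triangle ½·34·102.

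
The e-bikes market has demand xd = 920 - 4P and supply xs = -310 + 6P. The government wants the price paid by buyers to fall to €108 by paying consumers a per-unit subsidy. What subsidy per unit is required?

At a buyer price of 108, quantity demanded is 920 − 4·108 = 488.
Sellers supply 488 only when they receive Ps with -310 + 6·Ps = 488, i.e. Ps = 133.
s = Ps − Pb = 133 − 108 = 25.

Required subsidy s = €25 per unit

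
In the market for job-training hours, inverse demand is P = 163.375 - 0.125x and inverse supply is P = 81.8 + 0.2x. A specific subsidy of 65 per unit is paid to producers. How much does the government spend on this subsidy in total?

Pre-subsidy: 163.375 - 0.125x = 81.8 + 0.2x gives x* = 251 and P* = 132.
With the subsidy, sellers receive Ps = Pb + 65 for each unit, where Pb is the price buyers pay.
On the curves, Pb = 163.375 - 0.125x and Ps = 81.8 + 0.2x; the wedge Ps − Pb = 65 gives 81.8 + 0.2x − (163.375 - 0.125x) = 65, so x' = 451.
Then Pb = 163.375 − 0.125·451 = 107 and Ps = 81.8 + 0.2·451 = 172.
Government outlay = subsidy × quantity = 65 × 451 = 29315.

Government cost = 29315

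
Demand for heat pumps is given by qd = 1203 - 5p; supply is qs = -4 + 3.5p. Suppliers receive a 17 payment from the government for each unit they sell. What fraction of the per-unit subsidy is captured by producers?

Producer share = 10/17

Pre-subsidy: 1203 - 5p = -4 + 3.5p gives p* = 142, q* = 493.
With the subsidy, sellers receive ps = pb + 17 for each unit, where pb is the price buyers pay.
Supply in terms of pb becomes qs = -4 + 3.5(pb + 17) = 55.5 + 3.5pb. Setting this equal to demand: 1203 - 5pb = 55.5 + 3.5pb, so pb = 135.
Sellers receive ps = 135 + 17 = 152; q' = 1203 − 5·135 = 528.
Buyers' price falls by p* − pb = 142 − 135 = 7; sellers' price rises by ps − p* = 152 − 142 = 10.
So producers capture 10/17 = 10/17 of each unit of subsidy.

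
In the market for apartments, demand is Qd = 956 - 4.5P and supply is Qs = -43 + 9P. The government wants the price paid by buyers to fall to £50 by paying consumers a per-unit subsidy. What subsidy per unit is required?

Required subsidy s = £36 per unit

At a buyer price of 50, quantity demanded is 956 − 4.5·50 = 731.
Sellers supply 731 only when they receive Ps with -43 + 9·Ps = 731, i.e. Ps = 86.
s = Ps − Pb = 86 − 50 = 36.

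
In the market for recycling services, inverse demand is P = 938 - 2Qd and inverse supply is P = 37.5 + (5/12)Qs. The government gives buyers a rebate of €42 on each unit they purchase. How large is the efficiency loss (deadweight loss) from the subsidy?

Pre-subsidy: 938 - 2Q = 37.5 + (5/12)Q gives Q* = 10806/29 and P* = 5590/29.
With the rebate, buyers effectively pay Pb = Ps − 42, where Ps is the price sellers receive.
On the curves, Pb = 938 - 2Q and Ps = 37.5 + (5/12)Q; the wedge Ps − Pb = 42 gives 37.5 + (5/12)Q − (938 - 2Q) = 42, so Q' = 390.
Then Pb = 938 − 2·390 = 158 and Ps = 37.5 + (5/12)·390 = 200.
The subsidy expands output by 390 − 10806/29 = 504/29 past the efficient level; on those units the gap between marginal cost and willingness to pay runs from 0 up to 42.
DWL = ½ × 42 × 504/29 = 10584/29.

Deadweight loss = 10584/29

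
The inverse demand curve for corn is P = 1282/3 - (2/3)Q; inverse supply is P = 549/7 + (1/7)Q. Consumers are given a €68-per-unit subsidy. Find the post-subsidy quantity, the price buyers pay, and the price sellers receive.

Q' = 515; buyers pay €84; sellers receive €152

Pre-subsidy: 1282/3 - (2/3)Q = 549/7 + (1/7)Q gives Q* = 431 and P* = 140.
With the rebate, buyers effectively pay Pb = Ps − 68, where Ps is the price sellers receive.
On the curves, Pb = 1282/3 - (2/3)Q and Ps = 549/7 + (1/7)Q; the wedge Ps − Pb = 68 gives 549/7 + (1/7)Q − (1282/3 - (2/3)Q) = 68, so Q' = 515.
Then Pb = 1282/3 − (2/3)·515 = 84 and Ps = 549/7 + (1/7)·515 = 152.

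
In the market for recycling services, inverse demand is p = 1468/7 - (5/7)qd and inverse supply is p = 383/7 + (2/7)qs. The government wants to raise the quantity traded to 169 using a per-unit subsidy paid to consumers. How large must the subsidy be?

Required subsidy s = 14 per unit

At q = 169, from the demand curve buyers pay pb = 1468/7 − (5/7)·169 = 89; from the supply curve sellers need ps = 383/7 + (2/7)·169 = 103.
The subsidy must fill the gap: s = ps − pb = 103 − 89 = 14.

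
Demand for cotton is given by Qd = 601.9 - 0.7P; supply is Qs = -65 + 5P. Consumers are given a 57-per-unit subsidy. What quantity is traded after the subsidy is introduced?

Pre-subsidy: 601.9 - 0.7P = -65 + 5P gives P* = 117, Q* = 520.
With the rebate, buyers effectively pay Pb = Ps − 57, where Ps is the price sellers receive.
Demand in terms of Ps becomes Qd = 601.9 − 0.7(Ps − 57) = 641.8 - 0.7Ps. Setting this equal to supply: 641.8 - 0.7Ps = -65 + 5Ps, so Ps = 124.
Buyers pay Pb = 124 − 57 = 67; Q' = -65 + 5·124 = 555.

Q' = 555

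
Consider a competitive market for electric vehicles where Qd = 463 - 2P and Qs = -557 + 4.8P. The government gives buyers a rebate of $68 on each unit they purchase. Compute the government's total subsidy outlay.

Pre-subsidy: 463 - 2P = -557 + 4.8P gives P* = 150, Q* = 163.
With the rebate, buyers effectively pay Pb = Ps − 68, where Ps is the price sellers receive.
Demand in terms of Ps becomes Qd = 463 − 2(Ps − 68) = 599 - 2Ps. Setting this equal to supply: 599 - 2Ps = -557 + 4.8Ps, so Ps = 170.
Buyers pay Pb = 170 − 68 = 102; Q' = -557 + 4.8·170 = 259.
Government outlay = subsidy × quantity = 68 × 259 = 17612.

Government cost = $17612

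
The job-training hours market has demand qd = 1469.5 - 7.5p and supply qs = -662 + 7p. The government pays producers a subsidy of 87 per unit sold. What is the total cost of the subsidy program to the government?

Government cost = 59334

Pre-subsidy: 1469.5 - 7.5p = -662 + 7p gives p* = 147, q* = 367.
With the subsidy, sellers receive ps = pb + 87 for each unit, where pb is the price buyers pay.
Supply in terms of pb becomes qs = -662 + 7(pb + 87) = -53 + 7pb. Setting this equal to demand: 1469.5 - 7.5pb = -53 + 7pb, so pb = 105.
Sellers receive ps = 105 + 87 = 192; q' = 1469.5 − 7.5·105 = 682.
Government outlay = subsidy × quantity = 87 × 682 = 59334.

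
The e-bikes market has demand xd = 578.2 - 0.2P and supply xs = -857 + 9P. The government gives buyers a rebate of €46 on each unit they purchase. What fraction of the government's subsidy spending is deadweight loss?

DWL / government spending = 9/1112

Pre-subsidy: 578.2 - 0.2P = -857 + 9P gives P* = 156, x* = 547.
With the rebate, buyers effectively pay Pb = Ps − 46, where Ps is the price sellers receive.
Demand in terms of Ps becomes xd = 578.2 − 0.2(Ps − 46) = 587.4 - 0.2Ps. Setting this equal to supply: 587.4 - 0.2Ps = -857 + 9Ps, so Ps = 157.
Buyers pay Pb = 157 − 46 = 111; x' = -857 + 9·157 = 556.
ΔCS = ½(547 + 556)(156 − 111) = 24817.5; ΔPS = ½(547 + 556)(157 − 156) = 551.5.
Government spending = 46 × 556 = 25576.
DWL = ½ × 46 × (556 − 547) = 207; fraction = 207 / 25576 = 9/1112.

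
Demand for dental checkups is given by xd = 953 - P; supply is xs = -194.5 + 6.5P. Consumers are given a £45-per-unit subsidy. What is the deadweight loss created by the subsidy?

Deadweight loss = £877.5

Pre-subsidy: 953 - P = -194.5 + 6.5P gives P* = 153, x* = 800.
With the rebate, buyers effectively pay Pb = Ps − 45, where Ps is the price sellers receive.
Demand in terms of Ps becomes xd = 953 − 1(Ps − 45) = 998 - Ps. Setting this equal to supply: 998 - Ps = -194.5 + 6.5Ps, so Ps = 159.
Buyers pay Pb = 159 − 45 = 114; x' = -194.5 + 6.5·159 = 839.
The subsidy expands output by 839 − 800 = 39 past the efficient level; on those units the gap between marginal cost and willingness to pay runs from 0 up to 45.
DWL = ½ × 45 × 39 = 877.5.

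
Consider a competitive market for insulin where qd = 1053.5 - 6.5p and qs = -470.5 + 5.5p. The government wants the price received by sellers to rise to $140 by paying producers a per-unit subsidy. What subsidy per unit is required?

At a seller price of 140, quantity supplied is -470.5 + 5.5·140 = 299.5.
Buyers absorb 299.5 only when they pay pb with 1053.5 − 6.5·pb = 299.5, i.e. pb = 116.
s = ps − pb = 140 − 116 = 24.

Required subsidy s = $24 per unit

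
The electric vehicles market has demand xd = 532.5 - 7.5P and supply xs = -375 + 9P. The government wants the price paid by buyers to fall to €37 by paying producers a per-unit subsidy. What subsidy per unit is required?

At a buyer price of 37, quantity demanded is 532.5 − 7.5·37 = 255.
Sellers supply 255 only when they receive Ps with -375 + 9·Ps = 255, i.e. Ps = 70.
s = Ps − Pb = 70 − 37 = 33.

Required subsidy s = €33 per unit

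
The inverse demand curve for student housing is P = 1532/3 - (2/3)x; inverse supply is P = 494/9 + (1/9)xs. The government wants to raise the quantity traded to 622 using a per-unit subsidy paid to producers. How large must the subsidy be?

At x = 622, from the demand curve buyers pay Pb = 1532/3 − (2/3)·622 = 96; from the supply curve sellers need Ps = 494/9 + (1/9)·622 = 124.
The subsidy must fill the gap: s = Ps − Pb = 124 − 96 = 28.

Required subsidy s = 28 per unit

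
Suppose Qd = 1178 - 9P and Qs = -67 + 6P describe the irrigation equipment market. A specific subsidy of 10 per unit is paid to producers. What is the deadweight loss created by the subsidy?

Pre-subsidy: 1178 - 9P = -67 + 6P gives P* = 83, Q* = 431.
With the subsidy, sellers receive Ps = Pb + 10 for each unit, where Pb is the price buyers pay.
Supply in terms of Pb becomes Qs = -67 + 6(Pb + 10) = -7 + 6Pb. Setting this equal to demand: 1178 - 9Pb = -7 + 6Pb, so Pb = 79.
Sellers receive Ps = 79 + 10 = 89; Q' = 1178 − 9·79 = 467.
The subsidy expands output by 467 − 431 = 36 past the efficient level; on those units the gap between marginal cost and willingness to pay runs from 0 up to 10.
DWL = ½ × 10 × 36 = 180.

Deadweight loss = 180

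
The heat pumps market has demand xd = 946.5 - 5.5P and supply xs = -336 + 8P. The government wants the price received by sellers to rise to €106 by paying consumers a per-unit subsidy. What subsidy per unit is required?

At a seller price of 106, quantity supplied is -336 + 8·106 = 512.
Buyers absorb 512 only when they pay Pb with 946.5 − 5.5·Pb = 512, i.e. Pb = 79.
s = Ps − Pb = 106 − 79 = 27.

Required subsidy s = €27 per unit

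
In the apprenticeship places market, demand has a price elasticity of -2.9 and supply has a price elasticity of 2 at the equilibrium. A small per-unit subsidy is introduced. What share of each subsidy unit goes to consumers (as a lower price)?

For a small subsidy around the equilibrium, the benefit split depends on the relative slopes, which at a point are proportional to the elasticities.
Buyer share = εs/(εs + |εd|) = 2/(2 + 2.9) = 20/49; seller share = |εd|/(εs + |εd|) = 29/49.

Consumer share = 20/49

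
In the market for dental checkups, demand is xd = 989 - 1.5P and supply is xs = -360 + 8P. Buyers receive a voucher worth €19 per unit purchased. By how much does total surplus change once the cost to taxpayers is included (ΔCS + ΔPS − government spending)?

Net change in total surplus = -€228

Pre-subsidy: 989 - 1.5P = -360 + 8P gives P* = 142, x* = 776.
With the rebate, buyers effectively pay Pb = Ps − 19, where Ps is the price sellers receive.
Demand in terms of Ps becomes xd = 989 − 1.5(Ps − 19) = 1017.5 - 1.5Ps. Setting this equal to supply: 1017.5 - 1.5Ps = -360 + 8Ps, so Ps = 145.
Buyers pay Pb = 145 − 19 = 126; x' = -360 + 8·145 = 800.
ΔCS = ½(776 + 800)(142 − 126) = 12608; ΔPS = ½(776 + 800)(145 − 142) = 2364.
Government spending = 19 × 800 = 15200.
Net change = 12608 + 2364 − 15200 = -228. The loss equals the DWL triangle ½·19·24.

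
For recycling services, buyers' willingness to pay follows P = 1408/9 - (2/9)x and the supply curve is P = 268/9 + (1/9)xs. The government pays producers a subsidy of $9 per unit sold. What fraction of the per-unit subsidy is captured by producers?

Producer share = 1/3

Pre-subsidy: 1408/9 - (2/9)x = 268/9 + (1/9)x gives x* = 380 and P* = 72.
With the subsidy, sellers receive Ps = Pb + 9 for each unit, where Pb is the price buyers pay.
On the curves, Pb = 1408/9 - (2/9)x and Ps = 268/9 + (1/9)x; the wedge Ps − Pb = 9 gives 268/9 + (1/9)x − (1408/9 - (2/9)x) = 9, so x' = 407.
Then Pb = 1408/9 − (2/9)·407 = 66 and Ps = 268/9 + (1/9)·407 = 75.
Buyers' price falls by P* − Pb = 72 − 66 = 6; sellers' price rises by Ps − P* = 75 − 72 = 3.
So producers capture 3/9 = 1/3 of each unit of subsidy.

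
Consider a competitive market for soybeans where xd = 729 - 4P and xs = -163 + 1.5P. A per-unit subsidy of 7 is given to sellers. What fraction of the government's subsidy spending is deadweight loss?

DWL / government spending = 42/967

Pre-subsidy: 729 - 4P = -163 + 1.5P gives P* = 1784/11, x* = 883/11.
With the subsidy, sellers receive Ps = Pb + 7 for each unit, where Pb is the price buyers pay.
Supply in terms of Pb becomes xs = -163 + 1.5(Pb + 7) = -152.5 + 1.5Pb. Setting this equal to demand: 729 - 4Pb = -152.5 + 1.5Pb, so Pb = 1763/11.
Sellers receive Ps = 1763/11 + 7 = 1840/11; x' = 729 − 4·(1763/11) = 967/11.
ΔCS = ½(883/11 + 967/11)(1784/11 − 1763/11) = 19425/121; ΔPS = ½(883/11 + 967/11)(1840/11 − 1784/11) = 51800/121.
Government spending = 7 × 967/11 = 6769/11.
DWL = ½ × 7 × (967/11 − 883/11) = 294/11; fraction = (294/11) / (6769/11) = 42/967.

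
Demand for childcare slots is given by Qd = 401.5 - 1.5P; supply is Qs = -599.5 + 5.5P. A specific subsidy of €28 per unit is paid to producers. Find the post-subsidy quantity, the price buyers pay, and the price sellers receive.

Pre-subsidy: 401.5 - 1.5P = -599.5 + 5.5P gives P* = 143, Q* = 187.
With the subsidy, sellers receive Ps = Pb + 28 for each unit, where Pb is the price buyers pay.
Supply in terms of Pb becomes Qs = -599.5 + 5.5(Pb + 28) = -445.5 + 5.5Pb. Setting this equal to demand: 401.5 - 1.5Pb = -445.5 + 5.5Pb, so Pb = 121.
Sellers receive Ps = 121 + 28 = 149; Q' = 401.5 − 1.5·121 = 220.

Q' = 220; buyers pay €121; sellers receive €149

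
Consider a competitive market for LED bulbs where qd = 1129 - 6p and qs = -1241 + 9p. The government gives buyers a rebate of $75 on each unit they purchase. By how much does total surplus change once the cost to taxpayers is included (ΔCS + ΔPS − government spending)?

Net change in total surplus = -$10125

Pre-subsidy: 1129 - 6p = -1241 + 9p gives p* = 158, q* = 181.
With the rebate, buyers effectively pay pb = ps − 75, where ps is the price sellers receive.
Demand in terms of ps becomes qd = 1129 − 6(ps − 75) = 1579 - 6ps. Setting this equal to supply: 1579 - 6ps = -1241 + 9ps, so ps = 188.
Buyers pay pb = 188 − 75 = 113; q' = -1241 + 9·188 = 451.
ΔCS = ½(181 + 451)(158 − 113) = 14220; ΔPS = ½(181 + 451)(188 − 158) = 9480.
Government spending = 75 × 451 = 33825.
Net change = 14220 + 9480 − 33825 = -10125. The loss equals the DWL triangle ½·75·270.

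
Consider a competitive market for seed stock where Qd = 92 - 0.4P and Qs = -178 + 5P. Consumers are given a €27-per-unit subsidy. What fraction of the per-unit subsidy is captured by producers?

Producer share = 2/27

Pre-subsidy: 92 - 0.4P = -178 + 5P gives P* = 50, Q* = 72.
With the rebate, buyers effectively pay Pb = Ps − 27, where Ps is the price sellers receive.
Demand in terms of Ps becomes Qd = 92 − 0.4(Ps − 27) = 102.8 - 0.4Ps. Setting this equal to supply: 102.8 - 0.4Ps = -178 + 5Ps, so Ps = 52.
Buyers pay Pb = 52 − 27 = 25; Q' = -178 + 5·52 = 82.
Buyers' price falls by P* − Pb = 50 − 25 = 25; sellers' price rises by Ps − P* = 52 − 50 = 2.
So producers capture 2/27 = 2/27 of each unit of subsidy.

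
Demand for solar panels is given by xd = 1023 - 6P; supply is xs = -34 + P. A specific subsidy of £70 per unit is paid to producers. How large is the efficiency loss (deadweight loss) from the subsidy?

Pre-subsidy: 1023 - 6P = -34 + P gives P* = 151, x* = 117.
With the subsidy, sellers receive Ps = Pb + 70 for each unit, where Pb is the price buyers pay.
Supply in terms of Pb becomes xs = -34 + 1(Pb + 70) = 36 + Pb. Setting this equal to demand: 1023 - 6Pb = 36 + Pb, so Pb = 141.
Sellers receive Ps = 141 + 70 = 211; x' = 1023 − 6·141 = 177.
The subsidy expands output by 177 − 117 = 60 past the efficient level; on those units the gap between marginal cost and willingness to pay runs from 0 up to 70.
DWL = ½ × 70 × 60 = 2100.

Deadweight loss = £2100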